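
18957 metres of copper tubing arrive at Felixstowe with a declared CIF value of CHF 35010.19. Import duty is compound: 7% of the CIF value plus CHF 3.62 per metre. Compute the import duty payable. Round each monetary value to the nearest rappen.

Import duty: CHF 71075.05

Ad valorem component: 35010.19 × 7% = 2450.71
Specific component: 18957 × 3.62 = 68624.34
Import duty = 2450.71 + 68624.34 = 71075.05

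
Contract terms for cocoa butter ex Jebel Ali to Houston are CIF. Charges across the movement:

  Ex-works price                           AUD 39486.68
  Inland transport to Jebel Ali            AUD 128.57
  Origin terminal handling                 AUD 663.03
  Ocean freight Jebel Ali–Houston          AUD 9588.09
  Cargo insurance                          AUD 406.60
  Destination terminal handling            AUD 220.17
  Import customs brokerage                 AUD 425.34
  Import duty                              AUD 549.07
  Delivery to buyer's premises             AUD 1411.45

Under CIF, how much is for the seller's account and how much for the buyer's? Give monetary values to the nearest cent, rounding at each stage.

Seller: AUD 50272.97; buyer: AUD 2606.03

CIF: the seller pays costs through ocean freight and marine insurance to the destination port.
Seller's account: goods 39486.68 + inland to port 128.57 + origin terminal 663.03 + freight 9588.09 + insurance 406.60 = 50272.97
Buyer's account: destination terminal 220.17 + brokerage 425.34 + duty 549.07 + delivery 1411.45 = 2606.03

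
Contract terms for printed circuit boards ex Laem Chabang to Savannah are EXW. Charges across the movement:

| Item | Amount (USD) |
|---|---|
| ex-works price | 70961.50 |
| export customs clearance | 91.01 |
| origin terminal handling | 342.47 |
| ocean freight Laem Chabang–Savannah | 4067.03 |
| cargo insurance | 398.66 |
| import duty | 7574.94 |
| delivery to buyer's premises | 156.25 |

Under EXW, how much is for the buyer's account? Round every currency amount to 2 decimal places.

EXW: the seller makes goods available at their premises; the buyer bears all onward costs.
Seller's account: goods 70961.50 = 70961.50
Buyer's account: export clearance 91.01 + origin terminal 342.47 + freight 4067.03 + insurance 398.66 + duty 7574.94 + delivery 156.25 = 12630.36

Buyer's account: USD 12630.36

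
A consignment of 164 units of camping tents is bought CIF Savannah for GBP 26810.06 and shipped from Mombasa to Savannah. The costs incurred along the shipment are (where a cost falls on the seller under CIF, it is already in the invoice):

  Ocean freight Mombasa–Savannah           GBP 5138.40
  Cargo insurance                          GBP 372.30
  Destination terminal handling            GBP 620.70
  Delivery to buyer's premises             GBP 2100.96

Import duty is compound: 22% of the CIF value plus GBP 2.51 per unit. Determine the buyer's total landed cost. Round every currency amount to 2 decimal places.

Total landed cost: GBP 35841.57

CIF: the seller pays costs through ocean freight and marine insurance to the destination port.
Already in the invoice (seller's account under CIF): freight, insurance — exclude.
The CIF price already equals the CIF value: 26810.06
Ad valorem component: 26810.06 × 22% = 5898.21
Specific component: 164 × 2.51 = 411.64
Import duty = 5898.21 + 411.64 = 6309.85
Buyer bears: destination terminal 620.70 + delivery 2100.96 + duty 6309.85 = 9031.51
Landed cost = invoice 26810.06 + 9031.51 = 35841.57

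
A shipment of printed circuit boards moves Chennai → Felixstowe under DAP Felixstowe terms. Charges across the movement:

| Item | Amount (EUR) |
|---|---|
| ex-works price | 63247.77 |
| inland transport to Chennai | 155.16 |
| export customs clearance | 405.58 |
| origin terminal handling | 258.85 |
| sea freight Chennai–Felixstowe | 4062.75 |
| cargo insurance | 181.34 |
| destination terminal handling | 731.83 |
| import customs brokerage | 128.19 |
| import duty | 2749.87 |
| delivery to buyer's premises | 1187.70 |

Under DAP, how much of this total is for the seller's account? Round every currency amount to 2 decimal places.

DAP: the seller bears all costs to the named destination except import duty and clearance.
Seller's account: goods 63247.77 + inland to port 155.16 + export clearance 405.58 + origin terminal 258.85 + freight 4062.75 + insurance 181.34 + destination terminal 731.83 + delivery 1187.70 = 70230.98
Buyer's account: brokerage 128.19 + duty 2749.87 = 2878.06

Seller's account: EUR 70230.98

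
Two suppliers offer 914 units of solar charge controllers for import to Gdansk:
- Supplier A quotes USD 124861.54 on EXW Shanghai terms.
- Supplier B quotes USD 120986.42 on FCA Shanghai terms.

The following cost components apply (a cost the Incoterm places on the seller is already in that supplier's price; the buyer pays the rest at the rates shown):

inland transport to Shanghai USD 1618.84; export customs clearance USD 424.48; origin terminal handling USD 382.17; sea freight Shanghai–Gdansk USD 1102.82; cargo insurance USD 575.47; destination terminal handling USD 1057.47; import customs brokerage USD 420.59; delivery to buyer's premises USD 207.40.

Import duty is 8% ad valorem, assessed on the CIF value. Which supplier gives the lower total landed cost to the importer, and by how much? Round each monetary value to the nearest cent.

Supplier A (EXW):
CIF value = EXW price + inland to port + export clearance + origin terminal + freight + insurance = 124861.54 + 1618.84 + 424.48 + 382.17 + 1102.82 + 575.47 = 128965.32
Import duty = 128965.32 × 8% = 10317.23
Buyer bears (A): 1618.84 + 424.48 + 382.17 + 1102.82 + 575.47 + 1057.47 + 420.59 + 207.40 = 5789.24
Landed cost (A) = invoice 124861.54 + 5789.24 + duty 10317.23 = 140968.01
Supplier B (FCA):
CIF value = FCA price + origin terminal + freight + insurance = 120986.42 + 382.17 + 1102.82 + 575.47 = 123046.88
Import duty = 123046.88 × 8% = 9843.75
Buyer bears (B): 382.17 + 1102.82 + 575.47 + 1057.47 + 420.59 + 207.40 = 3745.92
Landed cost (B) = invoice 120986.42 + 3745.92 + duty 9843.75 = 134576.09
Difference = |140968.01 − 134576.09| = 6391.92

Supplier B is cheaper by USD 6391.92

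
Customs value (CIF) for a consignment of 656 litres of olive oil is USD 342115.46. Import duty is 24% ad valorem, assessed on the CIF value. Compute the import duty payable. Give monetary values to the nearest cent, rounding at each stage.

Import duty: USD 82107.71

Import duty = 342115.46 × 24% = 82107.71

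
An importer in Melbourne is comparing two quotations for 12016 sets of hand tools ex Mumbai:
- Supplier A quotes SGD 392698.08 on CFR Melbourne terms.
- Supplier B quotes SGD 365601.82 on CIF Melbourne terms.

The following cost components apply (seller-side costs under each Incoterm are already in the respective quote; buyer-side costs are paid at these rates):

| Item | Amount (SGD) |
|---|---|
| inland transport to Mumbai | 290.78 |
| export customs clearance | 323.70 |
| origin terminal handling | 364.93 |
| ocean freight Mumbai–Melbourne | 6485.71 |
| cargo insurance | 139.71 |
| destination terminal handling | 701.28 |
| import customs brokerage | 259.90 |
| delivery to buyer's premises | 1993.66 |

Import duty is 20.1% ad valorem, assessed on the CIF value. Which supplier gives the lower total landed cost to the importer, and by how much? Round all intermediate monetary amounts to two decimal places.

Supplier A (CFR):
CIF value = CFR price + insurance = 392698.08 + 139.71 = 392837.79
Import duty = 392837.79 × 20.1% = 78960.40
Buyer bears (A): 139.71 + 701.28 + 259.90 + 1993.66 = 3094.55
Landed cost (A) = invoice 392698.08 + 3094.55 + duty 78960.40 = 474753.03
Supplier B (CIF):
The CIF price already equals the CIF value: 365601.82
Import duty = 365601.82 × 20.1% = 73485.97
Buyer bears (B): 701.28 + 259.90 + 1993.66 = 2954.84
Landed cost (B) = invoice 365601.82 + 2954.84 + duty 73485.97 = 442042.63
Difference = |474753.03 − 442042.63| = 32710.40

Supplier B is cheaper by SGD 32710.40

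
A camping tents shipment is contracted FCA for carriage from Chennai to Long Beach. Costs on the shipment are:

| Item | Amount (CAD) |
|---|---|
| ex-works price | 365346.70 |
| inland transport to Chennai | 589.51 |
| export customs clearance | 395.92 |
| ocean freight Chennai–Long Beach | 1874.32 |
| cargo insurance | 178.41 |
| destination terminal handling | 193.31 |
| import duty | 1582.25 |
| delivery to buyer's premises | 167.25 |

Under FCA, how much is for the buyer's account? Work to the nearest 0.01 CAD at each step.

Buyer's account: CAD 3995.54

FCA: the seller delivers export-cleared goods to the carrier; the buyer bears costs from that point.
Seller's account: goods 365346.70 + inland to port 589.51 + export clearance 395.92 = 366332.13
Buyer's account: freight 1874.32 + insurance 178.41 + destination terminal 193.31 + duty 1582.25 + delivery 167.25 = 3995.54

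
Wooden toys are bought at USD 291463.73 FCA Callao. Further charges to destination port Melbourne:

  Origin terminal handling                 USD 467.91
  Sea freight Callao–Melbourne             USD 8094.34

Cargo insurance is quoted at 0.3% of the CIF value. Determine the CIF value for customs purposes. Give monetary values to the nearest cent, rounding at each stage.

Let C be the CIF value. C = FCA price + pre-shipment costs + freight + 0.3% × C
C − 0.3% × C = 291463.73 + 467.91 + 8094.34
0.997 × C = 300025.98
C = 300025.98 / 0.997 = 300928.77
Insurance premium = 0.3% × 300928.77 = 902.79

CIF value: USD 300928.77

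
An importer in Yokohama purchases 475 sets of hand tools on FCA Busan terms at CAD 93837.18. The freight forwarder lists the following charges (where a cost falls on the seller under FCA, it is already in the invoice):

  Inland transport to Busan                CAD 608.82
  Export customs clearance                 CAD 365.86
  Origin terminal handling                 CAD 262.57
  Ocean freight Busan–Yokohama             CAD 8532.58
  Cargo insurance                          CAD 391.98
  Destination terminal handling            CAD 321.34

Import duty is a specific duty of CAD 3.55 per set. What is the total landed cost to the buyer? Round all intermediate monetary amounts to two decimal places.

FCA: the seller delivers export-cleared goods to the carrier; the buyer bears costs from that point.
Already in the invoice (seller's account under FCA): inland to port, export clearance — exclude.
CIF value = FCA price + origin terminal + freight + insurance = 93837.18 + 262.57 + 8532.58 + 391.98 = 103024.31
Import duty = 475 × 3.55 = 1686.25
Buyer bears: origin terminal 262.57 + freight 8532.58 + insurance 391.98 + destination terminal 321.34 + duty 1686.25 = 11194.72
Landed cost = invoice 93837.18 + 11194.72 = 105031.90

Total landed cost: CAD 105031.90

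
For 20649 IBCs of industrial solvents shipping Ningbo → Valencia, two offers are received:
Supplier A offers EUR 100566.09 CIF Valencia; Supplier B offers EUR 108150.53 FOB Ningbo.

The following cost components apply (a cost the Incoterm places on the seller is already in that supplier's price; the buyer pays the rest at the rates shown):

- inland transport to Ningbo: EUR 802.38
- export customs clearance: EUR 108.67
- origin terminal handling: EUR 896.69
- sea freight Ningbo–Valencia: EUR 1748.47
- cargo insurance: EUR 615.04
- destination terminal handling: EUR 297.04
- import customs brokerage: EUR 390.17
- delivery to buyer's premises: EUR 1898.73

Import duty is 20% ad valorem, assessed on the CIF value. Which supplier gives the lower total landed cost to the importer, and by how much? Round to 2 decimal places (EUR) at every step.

Supplier A is cheaper by EUR 11937.54

Supplier A (CIF):
The CIF price already equals the CIF value: 100566.09
Import duty = 100566.09 × 20% = 20113.22
Buyer bears (A): 297.04 + 390.17 + 1898.73 = 2585.94
Landed cost (A) = invoice 100566.09 + 2585.94 + duty 20113.22 = 123265.25
Supplier B (FOB):
CIF value = FOB price + freight + insurance = 108150.53 + 1748.47 + 615.04 = 110514.04
Import duty = 110514.04 × 20% = 22102.81
Buyer bears (B): 1748.47 + 615.04 + 297.04 + 390.17 + 1898.73 = 4949.45
Landed cost (B) = invoice 108150.53 + 4949.45 + duty 22102.81 = 135202.79
Difference = |123265.25 − 135202.79| = 11937.54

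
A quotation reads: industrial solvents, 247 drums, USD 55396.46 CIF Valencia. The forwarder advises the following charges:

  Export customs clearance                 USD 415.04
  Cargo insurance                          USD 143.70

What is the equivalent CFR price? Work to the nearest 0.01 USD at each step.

CFR price: USD 55252.76

Not relevant to the conversion: export clearance — on the seller under both CIF and CFR; already in the CIF price and stays in the CFR price.
From CIF to CFR, the seller no longer bears: insurance.
CFR price = 55396.46 − 143.70 = 55252.76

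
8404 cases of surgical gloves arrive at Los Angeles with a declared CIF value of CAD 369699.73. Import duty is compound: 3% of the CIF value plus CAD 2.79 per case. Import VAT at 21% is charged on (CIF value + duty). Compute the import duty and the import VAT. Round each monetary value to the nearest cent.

Import duty: CAD 34538.15; import VAT: CAD 84889.95

Ad valorem component: 369699.73 × 3% = 11090.99
Specific component: 8404 × 2.79 = 23447.16
Import duty = 11090.99 + 23447.16 = 34538.15
VAT base = CIF + duty = 369699.73 + 34538.15 = 404237.88
Import VAT = 404237.88 × 21% = 84889.95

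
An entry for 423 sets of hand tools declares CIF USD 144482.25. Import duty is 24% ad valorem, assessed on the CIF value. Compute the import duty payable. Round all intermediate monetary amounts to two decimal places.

Import duty = 144482.25 × 24% = 34675.74

Import duty: USD 34675.74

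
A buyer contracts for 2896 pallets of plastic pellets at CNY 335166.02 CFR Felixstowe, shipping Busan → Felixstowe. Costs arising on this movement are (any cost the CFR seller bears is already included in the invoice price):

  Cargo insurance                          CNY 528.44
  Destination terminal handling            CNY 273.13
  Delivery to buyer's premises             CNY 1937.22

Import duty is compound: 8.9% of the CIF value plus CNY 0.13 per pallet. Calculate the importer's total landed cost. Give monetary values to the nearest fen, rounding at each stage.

CFR: the seller pays costs through ocean freight to the destination port, but not insurance.
CIF value = CFR price + insurance = 335166.02 + 528.44 = 335694.46
Ad valorem component: 335694.46 × 8.9% = 29876.81
Specific component: 2896 × 0.13 = 376.48
Import duty = 29876.81 + 376.48 = 30253.29
Buyer bears: insurance 528.44 + destination terminal 273.13 + delivery 1937.22 + duty 30253.29 = 32992.08
Landed cost = invoice 335166.02 + 32992.08 = 368158.10

Total landed cost: CNY 368158.10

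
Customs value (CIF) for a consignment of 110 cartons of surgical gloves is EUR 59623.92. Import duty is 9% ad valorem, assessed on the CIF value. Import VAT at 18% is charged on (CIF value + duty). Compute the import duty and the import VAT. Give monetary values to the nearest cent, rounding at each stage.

Import duty = 59623.92 × 9% = 5366.15
VAT base = CIF + duty = 59623.92 + 5366.15 = 64990.07
Import VAT = 64990.07 × 18% = 11698.21

Import duty: EUR 5366.15; import VAT: EUR 11698.21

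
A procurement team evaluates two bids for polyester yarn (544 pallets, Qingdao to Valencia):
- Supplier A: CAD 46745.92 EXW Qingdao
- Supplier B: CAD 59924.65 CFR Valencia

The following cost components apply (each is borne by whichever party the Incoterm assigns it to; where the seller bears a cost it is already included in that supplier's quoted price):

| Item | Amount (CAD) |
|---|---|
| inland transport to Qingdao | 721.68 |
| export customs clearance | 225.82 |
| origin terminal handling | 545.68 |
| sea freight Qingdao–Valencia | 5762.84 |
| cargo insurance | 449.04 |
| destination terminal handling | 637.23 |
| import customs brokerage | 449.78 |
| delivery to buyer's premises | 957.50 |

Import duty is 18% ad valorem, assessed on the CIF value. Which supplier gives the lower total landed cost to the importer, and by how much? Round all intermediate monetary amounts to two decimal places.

Supplier A is cheaper by CAD 6988.79

Supplier A (EXW):
CIF value = EXW price + inland to port + export clearance + origin terminal + freight + insurance = 46745.92 + 721.68 + 225.82 + 545.68 + 5762.84 + 449.04 = 54450.98
Import duty = 54450.98 × 18% = 9801.18
Buyer bears (A): 721.68 + 225.82 + 545.68 + 5762.84 + 449.04 + 637.23 + 449.78 + 957.50 = 9749.57
Landed cost (A) = invoice 46745.92 + 9749.57 + duty 9801.18 = 66296.67
Supplier B (CFR):
CIF value = CFR price + insurance = 59924.65 + 449.04 = 60373.69
Import duty = 60373.69 × 18% = 10867.26
Buyer bears (B): 449.04 + 637.23 + 449.78 + 957.50 = 2493.55
Landed cost (B) = invoice 59924.65 + 2493.55 + duty 10867.26 = 73285.46
Difference = |66296.67 − 73285.46| = 6988.79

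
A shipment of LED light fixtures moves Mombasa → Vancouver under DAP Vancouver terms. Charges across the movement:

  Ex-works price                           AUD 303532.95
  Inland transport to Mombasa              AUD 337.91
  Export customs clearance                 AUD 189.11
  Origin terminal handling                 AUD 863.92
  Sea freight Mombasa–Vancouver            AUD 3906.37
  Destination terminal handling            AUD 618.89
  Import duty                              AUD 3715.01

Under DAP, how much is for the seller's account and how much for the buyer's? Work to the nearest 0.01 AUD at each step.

DAP: the seller bears all costs to the named destination except import duty and clearance.
Seller's account: goods 303532.95 + inland to port 337.91 + export clearance 189.11 + origin terminal 863.92 + freight 3906.37 + destination terminal 618.89 = 309449.15
Buyer's account: duty 3715.01 = 3715.01

Seller: AUD 309449.15; buyer: AUD 3715.01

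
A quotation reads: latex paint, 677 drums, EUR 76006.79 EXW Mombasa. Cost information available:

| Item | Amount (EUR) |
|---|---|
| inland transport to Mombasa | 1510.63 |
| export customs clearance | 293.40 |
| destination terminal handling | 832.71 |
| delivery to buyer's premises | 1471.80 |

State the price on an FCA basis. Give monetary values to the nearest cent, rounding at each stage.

Not relevant to the conversion: delivery, destination terminal — on the buyer under both terms; not part of either seller's price.
From EXW to FCA, the seller additionally bears: inland to port, export clearance.
FCA price = 76006.79 + 1510.63 + 293.40 = 77810.82

FCA price: EUR 77810.82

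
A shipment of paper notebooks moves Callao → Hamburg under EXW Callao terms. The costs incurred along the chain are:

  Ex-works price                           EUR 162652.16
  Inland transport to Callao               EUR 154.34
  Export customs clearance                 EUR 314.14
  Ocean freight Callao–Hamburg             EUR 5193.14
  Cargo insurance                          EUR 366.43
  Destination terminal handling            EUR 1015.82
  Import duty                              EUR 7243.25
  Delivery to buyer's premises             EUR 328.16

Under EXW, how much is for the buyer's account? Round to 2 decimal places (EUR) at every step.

Buyer's account: EUR 14615.28

EXW: the seller makes goods available at their premises; the buyer bears all onward costs.
Seller's account: goods 162652.16 = 162652.16
Buyer's account: inland to port 154.34 + export clearance 314.14 + freight 5193.14 + insurance 366.43 + destination terminal 1015.82 + duty 7243.25 + delivery 328.16 = 14615.28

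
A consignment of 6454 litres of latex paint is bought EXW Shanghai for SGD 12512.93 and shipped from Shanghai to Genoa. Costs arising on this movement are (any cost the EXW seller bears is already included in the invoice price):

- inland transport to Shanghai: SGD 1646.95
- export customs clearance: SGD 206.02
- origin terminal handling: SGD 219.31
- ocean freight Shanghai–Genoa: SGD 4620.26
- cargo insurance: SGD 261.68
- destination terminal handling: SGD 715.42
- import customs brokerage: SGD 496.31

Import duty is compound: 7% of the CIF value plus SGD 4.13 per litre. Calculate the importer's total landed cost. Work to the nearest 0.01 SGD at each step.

EXW: the seller makes goods available at their premises; the buyer bears all onward costs.
CIF value = EXW price + inland to port + export clearance + origin terminal + freight + insurance = 12512.93 + 1646.95 + 206.02 + 219.31 + 4620.26 + 261.68 = 19467.15
Ad valorem component: 19467.15 × 7% = 1362.70
Specific component: 6454 × 4.13 = 26655.02
Import duty = 1362.70 + 26655.02 = 28017.72
Buyer bears: inland to port 1646.95 + export clearance 206.02 + origin terminal 219.31 + freight 4620.26 + insurance 261.68 + destination terminal 715.42 + brokerage 496.31 + duty 28017.72 = 36183.67
Landed cost = invoice 12512.93 + 36183.67 = 48696.60

Total landed cost: SGD 48696.60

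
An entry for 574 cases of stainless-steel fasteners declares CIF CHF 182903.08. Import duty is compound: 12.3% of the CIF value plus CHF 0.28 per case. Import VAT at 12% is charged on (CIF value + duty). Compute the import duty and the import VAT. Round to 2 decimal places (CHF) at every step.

Import duty: CHF 22657.80; import VAT: CHF 24667.31

Ad valorem component: 182903.08 × 12.3% = 22497.08
Specific component: 574 × 0.28 = 160.72
Import duty = 22497.08 + 160.72 = 22657.80
VAT base = CIF + duty = 182903.08 + 22657.80 = 205560.88
Import VAT = 205560.88 × 12% = 24667.31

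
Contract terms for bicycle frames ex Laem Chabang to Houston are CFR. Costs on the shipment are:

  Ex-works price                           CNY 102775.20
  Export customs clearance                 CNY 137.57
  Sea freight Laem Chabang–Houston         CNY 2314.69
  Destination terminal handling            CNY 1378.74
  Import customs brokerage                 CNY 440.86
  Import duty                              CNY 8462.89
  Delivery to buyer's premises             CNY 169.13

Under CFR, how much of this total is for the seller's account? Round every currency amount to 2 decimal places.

CFR: the seller pays costs through ocean freight to the destination port, but not insurance.
Seller's account: goods 102775.20 + export clearance 137.57 + freight 2314.69 = 105227.46
Buyer's account: destination terminal 1378.74 + brokerage 440.86 + duty 8462.89 + delivery 169.13 = 10451.62

Seller's account: CNY 105227.46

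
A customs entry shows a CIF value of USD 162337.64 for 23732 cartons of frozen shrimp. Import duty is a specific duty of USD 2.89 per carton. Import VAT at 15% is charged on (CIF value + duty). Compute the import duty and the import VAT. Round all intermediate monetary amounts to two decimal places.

Import duty = 23732 × 2.89 = 68585.48
VAT base = CIF + duty = 162337.64 + 68585.48 = 230923.12
Import VAT = 230923.12 × 15% = 34638.47

Import duty: USD 68585.48; import VAT: USD 34638.47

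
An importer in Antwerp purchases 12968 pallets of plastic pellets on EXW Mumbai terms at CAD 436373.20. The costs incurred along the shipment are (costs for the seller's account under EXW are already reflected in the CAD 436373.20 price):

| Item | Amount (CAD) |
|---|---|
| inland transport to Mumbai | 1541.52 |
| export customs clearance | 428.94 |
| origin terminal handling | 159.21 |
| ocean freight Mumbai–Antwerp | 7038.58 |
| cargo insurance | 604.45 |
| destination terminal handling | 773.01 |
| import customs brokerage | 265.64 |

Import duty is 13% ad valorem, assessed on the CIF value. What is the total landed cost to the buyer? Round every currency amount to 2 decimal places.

Total landed cost: CAD 505183.52

EXW: the seller makes goods available at their premises; the buyer bears all onward costs.
CIF value = EXW price + inland to port + export clearance + origin terminal + freight + insurance = 436373.20 + 1541.52 + 428.94 + 159.21 + 7038.58 + 604.45 = 446145.90
Import duty = 446145.90 × 13% = 57998.97
Buyer bears: inland to port 1541.52 + export clearance 428.94 + origin terminal 159.21 + freight 7038.58 + insurance 604.45 + destination terminal 773.01 + brokerage 265.64 + duty 57998.97 = 68810.32
Landed cost = invoice 436373.20 + 68810.32 = 505183.52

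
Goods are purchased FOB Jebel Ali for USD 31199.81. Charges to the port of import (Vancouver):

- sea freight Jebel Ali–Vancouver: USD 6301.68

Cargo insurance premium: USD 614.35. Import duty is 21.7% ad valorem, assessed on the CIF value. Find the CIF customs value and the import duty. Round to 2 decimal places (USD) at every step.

CIF = FOB price + freight + insurance
CIF = 31199.81 + 6301.68 + 614.35 = 38115.84
Import duty = 38115.84 × 21.7% = 8271.14

CIF value: USD 38115.84; import duty: USD 8271.14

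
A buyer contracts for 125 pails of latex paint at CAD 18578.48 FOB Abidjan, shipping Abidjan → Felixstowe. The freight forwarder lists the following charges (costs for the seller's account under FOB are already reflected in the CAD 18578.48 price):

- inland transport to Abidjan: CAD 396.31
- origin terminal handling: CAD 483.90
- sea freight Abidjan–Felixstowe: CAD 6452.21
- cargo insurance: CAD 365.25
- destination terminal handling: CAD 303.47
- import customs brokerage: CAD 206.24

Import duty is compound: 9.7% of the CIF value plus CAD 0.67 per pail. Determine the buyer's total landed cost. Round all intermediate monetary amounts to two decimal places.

FOB: the seller bears costs until goods are on board at the origin port; the buyer bears freight, insurance and all costs thereafter.
Already in the invoice (seller's account under FOB): inland to port, origin terminal — exclude.
CIF value = FOB price + freight + insurance = 18578.48 + 6452.21 + 365.25 = 25395.94
Ad valorem component: 25395.94 × 9.7% = 2463.41
Specific component: 125 × 0.67 = 83.75
Import duty = 2463.41 + 83.75 = 2547.16
Buyer bears: freight 6452.21 + insurance 365.25 + destination terminal 303.47 + brokerage 206.24 + duty 2547.16 = 9874.33
Landed cost = invoice 18578.48 + 9874.33 = 28452.81

Total landed cost: CAD 28452.81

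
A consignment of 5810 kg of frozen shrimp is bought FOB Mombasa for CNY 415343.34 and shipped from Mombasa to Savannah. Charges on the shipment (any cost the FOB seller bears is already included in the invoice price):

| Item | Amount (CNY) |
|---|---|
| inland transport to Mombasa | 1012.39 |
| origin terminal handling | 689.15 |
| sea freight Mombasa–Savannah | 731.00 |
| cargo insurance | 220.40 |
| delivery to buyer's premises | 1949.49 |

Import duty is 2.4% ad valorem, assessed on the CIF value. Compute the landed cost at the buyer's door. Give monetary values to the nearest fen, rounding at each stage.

Total landed cost: CNY 428235.30

FOB: the seller bears costs until goods are on board at the origin port; the buyer bears freight, insurance and all costs thereafter.
Already in the invoice (seller's account under FOB): inland to port, origin terminal — exclude.
CIF value = FOB price + freight + insurance = 415343.34 + 731.00 + 220.40 = 416294.74
Import duty = 416294.74 × 2.4% = 9991.07
Buyer bears: freight 731.00 + insurance 220.40 + delivery 1949.49 + duty 9991.07 = 12891.96
Landed cost = invoice 415343.34 + 12891.96 = 428235.30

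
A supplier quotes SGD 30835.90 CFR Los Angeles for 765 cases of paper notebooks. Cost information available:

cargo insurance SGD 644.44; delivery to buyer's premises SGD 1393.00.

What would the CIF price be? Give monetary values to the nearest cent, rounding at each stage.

CIF price: SGD 31480.34

Not relevant to the conversion: delivery — on the buyer under both terms; not part of either seller's price.
From CFR to CIF, the seller additionally bears: insurance.
CIF price = 30835.90 + 644.44 = 31480.34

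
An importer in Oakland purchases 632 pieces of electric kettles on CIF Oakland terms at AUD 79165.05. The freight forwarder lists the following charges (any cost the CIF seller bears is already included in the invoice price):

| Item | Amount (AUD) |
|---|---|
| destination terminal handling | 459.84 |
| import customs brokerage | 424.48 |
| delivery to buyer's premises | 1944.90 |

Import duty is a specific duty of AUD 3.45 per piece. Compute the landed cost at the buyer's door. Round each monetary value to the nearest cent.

Total landed cost: AUD 84174.67

CIF: the seller pays costs through ocean freight and marine insurance to the destination port.
The CIF price already equals the CIF value: 79165.05
Import duty = 632 × 3.45 = 2180.40
Buyer bears: destination terminal 459.84 + brokerage 424.48 + delivery 1944.90 + duty 2180.40 = 5009.62
Landed cost = invoice 79165.05 + 5009.62 = 84174.67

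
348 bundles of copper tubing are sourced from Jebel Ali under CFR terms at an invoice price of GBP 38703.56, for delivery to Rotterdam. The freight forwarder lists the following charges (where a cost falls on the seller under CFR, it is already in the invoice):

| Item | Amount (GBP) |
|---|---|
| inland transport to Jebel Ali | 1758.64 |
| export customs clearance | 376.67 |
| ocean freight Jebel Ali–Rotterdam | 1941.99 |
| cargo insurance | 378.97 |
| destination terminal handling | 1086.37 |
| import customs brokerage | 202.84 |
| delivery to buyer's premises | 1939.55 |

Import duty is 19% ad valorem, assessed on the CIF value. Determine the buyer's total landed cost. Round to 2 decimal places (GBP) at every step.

CFR: the seller pays costs through ocean freight to the destination port, but not insurance.
Already in the invoice (seller's account under CFR): inland to port, export clearance, freight — exclude.
CIF value = CFR price + insurance = 38703.56 + 378.97 = 39082.53
Import duty = 39082.53 × 19% = 7425.68
Buyer bears: insurance 378.97 + destination terminal 1086.37 + brokerage 202.84 + delivery 1939.55 + duty 7425.68 = 11033.41
Landed cost = invoice 38703.56 + 11033.41 = 49736.97

Total landed cost: GBP 49736.97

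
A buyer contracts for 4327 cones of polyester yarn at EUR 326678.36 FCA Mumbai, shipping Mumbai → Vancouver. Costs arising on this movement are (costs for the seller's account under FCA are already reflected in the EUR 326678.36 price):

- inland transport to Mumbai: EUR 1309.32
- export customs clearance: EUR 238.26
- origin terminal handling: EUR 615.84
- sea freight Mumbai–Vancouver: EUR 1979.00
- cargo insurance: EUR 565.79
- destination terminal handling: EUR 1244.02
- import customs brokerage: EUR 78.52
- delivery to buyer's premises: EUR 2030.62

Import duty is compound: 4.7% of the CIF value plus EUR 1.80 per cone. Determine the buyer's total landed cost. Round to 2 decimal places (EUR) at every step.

Total landed cost: EUR 356483.18

FCA: the seller delivers export-cleared goods to the carrier; the buyer bears costs from that point.
Already in the invoice (seller's account under FCA): inland to port, export clearance — exclude.
CIF value = FCA price + origin terminal + freight + insurance = 326678.36 + 615.84 + 1979.00 + 565.79 = 329838.99
Ad valorem component: 329838.99 × 4.7% = 15502.43
Specific component: 4327 × 1.80 = 7788.60
Import duty = 15502.43 + 7788.60 = 23291.03
Buyer bears: origin terminal 615.84 + freight 1979.00 + insurance 565.79 + destination terminal 1244.02 + brokerage 78.52 + delivery 2030.62 + duty 23291.03 = 29804.82
Landed cost = invoice 326678.36 + 29804.82 = 356483.18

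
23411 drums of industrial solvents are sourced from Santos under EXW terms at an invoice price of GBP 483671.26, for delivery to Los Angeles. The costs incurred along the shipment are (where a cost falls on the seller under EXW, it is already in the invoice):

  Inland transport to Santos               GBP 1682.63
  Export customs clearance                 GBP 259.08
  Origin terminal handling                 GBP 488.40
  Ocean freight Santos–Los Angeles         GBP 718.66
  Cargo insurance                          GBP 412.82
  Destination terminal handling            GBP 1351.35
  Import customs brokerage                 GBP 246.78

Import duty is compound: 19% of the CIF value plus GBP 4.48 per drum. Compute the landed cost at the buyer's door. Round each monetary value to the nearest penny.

EXW: the seller makes goods available at their premises; the buyer bears all onward costs.
CIF value = EXW price + inland to port + export clearance + origin terminal + freight + insurance = 483671.26 + 1682.63 + 259.08 + 488.40 + 718.66 + 412.82 = 487232.85
Ad valorem component: 487232.85 × 19% = 92574.24
Specific component: 23411 × 4.48 = 104881.28
Import duty = 92574.24 + 104881.28 = 197455.52
Buyer bears: inland to port 1682.63 + export clearance 259.08 + origin terminal 488.40 + freight 718.66 + insurance 412.82 + destination terminal 1351.35 + brokerage 246.78 + duty 197455.52 = 202615.24
Landed cost = invoice 483671.26 + 202615.24 = 686286.50

Total landed cost: GBP 686286.50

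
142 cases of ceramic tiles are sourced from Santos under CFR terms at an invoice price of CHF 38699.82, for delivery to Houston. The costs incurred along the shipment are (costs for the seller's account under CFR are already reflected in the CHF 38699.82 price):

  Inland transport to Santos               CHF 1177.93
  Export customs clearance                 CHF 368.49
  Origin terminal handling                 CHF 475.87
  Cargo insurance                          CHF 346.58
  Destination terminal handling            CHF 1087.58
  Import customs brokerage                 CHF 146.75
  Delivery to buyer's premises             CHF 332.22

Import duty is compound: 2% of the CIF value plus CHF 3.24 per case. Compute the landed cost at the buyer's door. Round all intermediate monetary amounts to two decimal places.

Total landed cost: CHF 41853.96

CFR: the seller pays costs through ocean freight to the destination port, but not insurance.
Already in the invoice (seller's account under CFR): inland to port, export clearance, origin terminal — exclude.
CIF value = CFR price + insurance = 38699.82 + 346.58 = 39046.40
Ad valorem component: 39046.40 × 2% = 780.93
Specific component: 142 × 3.24 = 460.08
Import duty = 780.93 + 460.08 = 1241.01
Buyer bears: insurance 346.58 + destination terminal 1087.58 + brokerage 146.75 + delivery 332.22 + duty 1241.01 = 3154.14
Landed cost = invoice 38699.82 + 3154.14 = 41853.96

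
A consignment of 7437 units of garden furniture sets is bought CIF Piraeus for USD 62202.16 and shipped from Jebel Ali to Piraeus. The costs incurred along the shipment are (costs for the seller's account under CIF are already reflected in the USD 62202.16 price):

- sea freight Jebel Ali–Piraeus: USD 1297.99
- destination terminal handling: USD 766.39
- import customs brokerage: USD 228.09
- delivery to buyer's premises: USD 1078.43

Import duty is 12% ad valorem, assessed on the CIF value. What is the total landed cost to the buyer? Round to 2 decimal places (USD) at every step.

Total landed cost: USD 71739.33

CIF: the seller pays costs through ocean freight and marine insurance to the destination port.
Already in the invoice (seller's account under CIF): freight — exclude.
The CIF price already equals the CIF value: 62202.16
Import duty = 62202.16 × 12% = 7464.26
Buyer bears: destination terminal 766.39 + brokerage 228.09 + delivery 1078.43 + duty 7464.26 = 9537.17
Landed cost = invoice 62202.16 + 9537.17 = 71739.33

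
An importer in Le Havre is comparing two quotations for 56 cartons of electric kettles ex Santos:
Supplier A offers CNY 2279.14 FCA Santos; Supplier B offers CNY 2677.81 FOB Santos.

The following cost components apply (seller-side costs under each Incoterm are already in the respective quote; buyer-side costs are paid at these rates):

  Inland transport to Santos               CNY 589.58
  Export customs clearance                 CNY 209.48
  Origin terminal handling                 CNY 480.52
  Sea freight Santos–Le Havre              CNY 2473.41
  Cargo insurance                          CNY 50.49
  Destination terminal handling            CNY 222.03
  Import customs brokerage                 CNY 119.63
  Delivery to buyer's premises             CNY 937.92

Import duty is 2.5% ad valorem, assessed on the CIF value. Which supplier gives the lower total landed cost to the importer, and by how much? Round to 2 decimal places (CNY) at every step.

Supplier B is cheaper by CNY 83.90

Supplier A (FCA):
CIF value = FCA price + origin terminal + freight + insurance = 2279.14 + 480.52 + 2473.41 + 50.49 = 5283.56
Import duty = 5283.56 × 2.5% = 132.09
Buyer bears (A): 480.52 + 2473.41 + 50.49 + 222.03 + 119.63 + 937.92 = 4284.00
Landed cost (A) = invoice 2279.14 + 4284.00 + duty 132.09 = 6695.23
Supplier B (FOB):
CIF value = FOB price + freight + insurance = 2677.81 + 2473.41 + 50.49 = 5201.71
Import duty = 5201.71 × 2.5% = 130.04
Buyer bears (B): 2473.41 + 50.49 + 222.03 + 119.63 + 937.92 = 3803.48
Landed cost (B) = invoice 2677.81 + 3803.48 + duty 130.04 = 6611.33
Difference = |6695.23 − 6611.33| = 83.90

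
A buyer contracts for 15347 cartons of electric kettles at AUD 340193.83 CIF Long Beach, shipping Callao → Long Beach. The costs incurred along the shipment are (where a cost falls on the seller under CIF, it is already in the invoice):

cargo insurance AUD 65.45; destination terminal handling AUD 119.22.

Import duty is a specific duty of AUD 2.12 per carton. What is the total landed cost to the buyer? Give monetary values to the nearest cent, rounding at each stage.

Total landed cost: AUD 372848.69

CIF: the seller pays costs through ocean freight and marine insurance to the destination port.
Already in the invoice (seller's account under CIF): insurance — exclude.
The CIF price already equals the CIF value: 340193.83
Import duty = 15347 × 2.12 = 32535.64
Buyer bears: destination terminal 119.22 + duty 32535.64 = 32654.86
Landed cost = invoice 340193.83 + 32654.86 = 372848.69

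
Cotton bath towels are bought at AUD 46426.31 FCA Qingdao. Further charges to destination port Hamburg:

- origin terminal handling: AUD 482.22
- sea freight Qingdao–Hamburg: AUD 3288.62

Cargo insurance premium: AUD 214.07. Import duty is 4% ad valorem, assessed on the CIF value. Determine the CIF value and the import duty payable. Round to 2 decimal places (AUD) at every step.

CIF = FCA price + pre-shipment costs + freight + insurance
CIF = 46426.31 + 482.22 + 3288.62 + 214.07 = 50411.22
Import duty = 50411.22 × 4% = 2016.45

CIF value: AUD 50411.22; import duty: AUD 2016.45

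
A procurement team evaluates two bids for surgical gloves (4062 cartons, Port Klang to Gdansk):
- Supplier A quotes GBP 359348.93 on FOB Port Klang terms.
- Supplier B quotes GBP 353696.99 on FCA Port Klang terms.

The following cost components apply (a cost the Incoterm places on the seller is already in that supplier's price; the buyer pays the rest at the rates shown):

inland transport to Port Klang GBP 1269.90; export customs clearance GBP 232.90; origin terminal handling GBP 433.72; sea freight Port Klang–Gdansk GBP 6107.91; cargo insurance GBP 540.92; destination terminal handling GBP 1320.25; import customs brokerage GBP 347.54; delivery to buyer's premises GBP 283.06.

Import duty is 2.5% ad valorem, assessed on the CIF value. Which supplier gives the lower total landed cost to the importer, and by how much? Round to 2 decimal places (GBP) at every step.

Supplier A (FOB):
CIF value = FOB price + freight + insurance = 359348.93 + 6107.91 + 540.92 = 365997.76
Import duty = 365997.76 × 2.5% = 9149.94
Buyer bears (A): 6107.91 + 540.92 + 1320.25 + 347.54 + 283.06 = 8599.68
Landed cost (A) = invoice 359348.93 + 8599.68 + duty 9149.94 = 377098.55
Supplier B (FCA):
CIF value = FCA price + origin terminal + freight + insurance = 353696.99 + 433.72 + 6107.91 + 540.92 = 360779.54
Import duty = 360779.54 × 2.5% = 9019.49
Buyer bears (B): 433.72 + 6107.91 + 540.92 + 1320.25 + 347.54 + 283.06 = 9033.40
Landed cost (B) = invoice 353696.99 + 9033.40 + duty 9019.49 = 371749.88
Difference = |377098.55 − 371749.88| = 5348.67

Supplier B is cheaper by GBP 5348.67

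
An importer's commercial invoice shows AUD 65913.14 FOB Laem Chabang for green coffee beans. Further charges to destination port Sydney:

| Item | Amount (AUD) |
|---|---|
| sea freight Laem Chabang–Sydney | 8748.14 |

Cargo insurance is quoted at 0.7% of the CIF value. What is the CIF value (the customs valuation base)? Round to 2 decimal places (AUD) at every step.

CIF value: AUD 75187.59

Let C be the CIF value. C = FOB price + freight + 0.7% × C
C − 0.7% × C = 65913.14 + 8748.14
0.993 × C = 74661.28
C = 74661.28 / 0.993 = 75187.59
Insurance premium = 0.7% × 75187.59 = 526.31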